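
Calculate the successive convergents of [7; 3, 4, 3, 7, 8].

7/1, 22/3, 95/13, 307/42, 2244/307, 18259/2498

Using the convergent recurrence p_i = a_i*p_{i-1} + p_{i-2}, q_i = a_i*q_{i-1} + q_{i-2} with p_{-2}=0, p_{-1}=1, q_{-2}=1, q_{-1}=0:
  i=0: a_0=7, p_0 = 7*1 + 0 = 7, q_0 = 7*0 + 1 = 1.
  i=1: a_1=3, p_1 = 3*7 + 1 = 22, q_1 = 3*1 + 0 = 3.
  i=2: a_2=4, p_2 = 4*22 + 7 = 95, q_2 = 4*3 + 1 = 13.
  i=3: a_3=3, p_3 = 3*95 + 22 = 307, q_3 = 3*13 + 3 = 42.
  i=4: a_4=7, p_4 = 7*307 + 95 = 2244, q_4 = 7*42 + 13 = 307.
  i=5: a_5=8, p_5 = 8*2244 + 307 = 18259, q_5 = 8*307 + 42 = 2498.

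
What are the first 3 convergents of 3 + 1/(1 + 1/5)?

3/1, 4/1, 23/6

Using the convergent recurrence p_i = a_i*p_{i-1} + p_{i-2}, q_i = a_i*q_{i-1} + q_{i-2} with p_{-2}=0, p_{-1}=1, q_{-2}=1, q_{-1}=0:
  i=0: a_0=3, p_0 = 3*1 + 0 = 3, q_0 = 3*0 + 1 = 1.
  i=1: a_1=1, p_1 = 1*3 + 1 = 4, q_1 = 1*1 + 0 = 1.
  i=2: a_2=5, p_2 = 5*4 + 3 = 23, q_2 = 5*1 + 1 = 6.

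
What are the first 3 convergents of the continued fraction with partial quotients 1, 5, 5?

Using the convergent recurrence p_i = a_i*p_{i-1} + p_{i-2}, q_i = a_i*q_{i-1} + q_{i-2} with p_{-2}=0, p_{-1}=1, q_{-2}=1, q_{-1}=0:
  i=0: a_0=1, p_0 = 1*1 + 0 = 1, q_0 = 1*0 + 1 = 1.
  i=1: a_1=5, p_1 = 5*1 + 1 = 6, q_1 = 5*1 + 0 = 5.
  i=2: a_2=5, p_2 = 5*6 + 1 = 31, q_2 = 5*5 + 1 = 26.

1/1, 6/5, 31/26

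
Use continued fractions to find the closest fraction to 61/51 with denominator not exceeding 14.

Expand x = 61/51 as a continued fraction with the Euclidean algorithm:
  61 = 1*51 + 10, so a_0 = 1.
  51 = 5*10 + 1, so a_1 = 5.
  10 = 10*1 + 0, so a_2 = 10.
so x = [1; 5, 10].
Convergents (p_i = a_i*p_{i-1} + p_{i-2}, q_i = a_i*q_{i-1} + q_{i-2} with p_{-2}=0, p_{-1}=1, q_{-2}=1, q_{-1}=0), until the denominator exceeds 14:
  i=0: a_0=1, p_0 = 1*1 + 0 = 1, q_0 = 1*0 + 1 = 1.
  i=1: a_1=5, p_1 = 5*1 + 1 = 6, q_1 = 5*1 + 0 = 5.
  i=2: a_2=10, p_2 = 10*6 + 1 = 61, q_2 = 10*5 + 1 = 51.
q_2 = 51 > 14, so the last convergent with denominator <= 14 is p_1/q_1 = 6/5.
The closest fraction with denominator <= 14 is either p_1/q_1 or the intermediate fraction (k*p_1 + p_0)/(k*q_1 + q_0) with the largest k >= 1 whose denominator stays <= 14; these approach x as k grows, and every other convergent or intermediate fraction in range is farther away.
Largest k: floor((14 - q_0)/q_1) = floor((14 - 1)/5) = 2.
That gives (2*6 + 1)/(2*5 + 1) = 13/11.
Compare the errors: |x - 6/5| = |61*5 - 6*51|/(51*5) = 1/255, and |x - 13/11| = |61*11 - 13*51|/(51*11) = 8/561.
Cross-multiplying, 1*561 = 561 < 2040 = 8*255, so 1/255 is smaller: the convergent 6/5 is closer to x than 13/11.

6/5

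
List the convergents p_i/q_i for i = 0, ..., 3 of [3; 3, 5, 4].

3/1, 10/3, 53/16, 222/67

Using the convergent recurrence p_i = a_i*p_{i-1} + p_{i-2}, q_i = a_i*q_{i-1} + q_{i-2} with p_{-2}=0, p_{-1}=1, q_{-2}=1, q_{-1}=0:
  i=0: a_0=3, p_0 = 3*1 + 0 = 3, q_0 = 3*0 + 1 = 1.
  i=1: a_1=3, p_1 = 3*3 + 1 = 10, q_1 = 3*1 + 0 = 3.
  i=2: a_2=5, p_2 = 5*10 + 3 = 53, q_2 = 5*3 + 1 = 16.
  i=3: a_3=4, p_3 = 4*53 + 10 = 222, q_3 = 4*16 + 3 = 67.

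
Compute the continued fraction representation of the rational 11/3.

Run the Euclidean algorithm on 11 and 3; the successive quotients are the partial quotients a_0, a_1, ... (each step inverts the fractional part left over by the previous one):
  11 = 3*3 + 2, so a_0 = 3.
  3 = 1*2 + 1, so a_1 = 1.
  2 = 2*1 + 0, so a_2 = 2.
The remainder reaches 0 after 3 divisions, so the expansion has 3 partial quotients, read off in order.

[3; 1, 2]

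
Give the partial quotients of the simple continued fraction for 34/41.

[0; 1, 4, 1, 6]

Run the Euclidean algorithm on 34 and 41; the successive quotients are the partial quotients a_0, a_1, ... (each step inverts the fractional part left over by the previous one):
  34 = 0*41 + 34, so a_0 = 0.
  41 = 1*34 + 7, so a_1 = 1.
  34 = 4*7 + 6, so a_2 = 4.
  7 = 1*6 + 1, so a_3 = 1.
  6 = 6*1 + 0, so a_4 = 6.
The remainder reaches 0 after 5 divisions, so the expansion has 5 partial quotients, read off in order.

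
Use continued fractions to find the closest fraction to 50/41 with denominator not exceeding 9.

11/9

Expand x = 50/41 as a continued fraction with the Euclidean algorithm:
  50 = 1*41 + 9, so a_0 = 1.
  41 = 4*9 + 5, so a_1 = 4.
  9 = 1*5 + 4, so a_2 = 1.
  5 = 1*4 + 1, so a_3 = 1.
  4 = 4*1 + 0, so a_4 = 4.
so x = [1; 4, 1, 1, 4].
Convergents (p_i = a_i*p_{i-1} + p_{i-2}, q_i = a_i*q_{i-1} + q_{i-2} with p_{-2}=0, p_{-1}=1, q_{-2}=1, q_{-1}=0), until the denominator exceeds 9:
  i=0: a_0=1, p_0 = 1*1 + 0 = 1, q_0 = 1*0 + 1 = 1.
  i=1: a_1=4, p_1 = 4*1 + 1 = 5, q_1 = 4*1 + 0 = 4.
  i=2: a_2=1, p_2 = 1*5 + 1 = 6, q_2 = 1*4 + 1 = 5.
  i=3: a_3=1, p_3 = 1*6 + 5 = 11, q_3 = 1*5 + 4 = 9.
  i=4: a_4=4, p_4 = 4*11 + 6 = 50, q_4 = 4*9 + 5 = 41.
q_4 = 41 > 9, so the last convergent with denominator <= 9 is p_3/q_3 = 11/9.
The closest fraction with denominator <= 9 is either p_3/q_3 or the intermediate fraction (k*p_3 + p_2)/(k*q_3 + q_2) with the largest k >= 1 whose denominator stays <= 9; these approach x as k grows, and every other convergent or intermediate fraction in range is farther away.
Largest k: floor((9 - q_2)/q_3) = floor((9 - 5)/9) = 0.
Since k = 0, no intermediate fraction beyond p_3/q_3 has denominator <= 9, so the convergent 11/9 is the closest (its error is |50*9 - 11*41|/(41*9) = 1/369).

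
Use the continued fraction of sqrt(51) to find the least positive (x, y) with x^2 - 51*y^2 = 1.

(x, y) = (50, 7)

First expand sqrt(51) as a continued fraction. With x_i = (sqrt(51) + m_i)/d_i and (m_0, d_0) = (0, 1): a_0 = floor(sqrt(51)) = 7, since 7^2 = 49 <= 51 < 64 = 8^2.
Iterate m_{i+1} = d_i*a_i - m_i, d_{i+1} = (51 - m_{i+1}^2)/d_i, a_{i+1} = floor((a_0 + m_{i+1})/d_{i+1}):
  m_1 = 1*7 - 0 = 7, d_1 = (51 - 7^2)/1 = 2/1 = 2, a_1 = floor((7 + 7)/2) = 7.
  m_2 = 2*7 - 7 = 7, d_2 = (51 - 7^2)/2 = 2/2 = 1, a_2 = floor((7 + 7)/1) = 14.
  m_3 = 1*14 - 7 = 7, d_3 = (51 - 7^2)/1 = 2/1 = 2: (m_3, d_3) = (m_1, d_1) = (7, 2), so from here the quotients repeat a_1, a_2; the period length is 2.
So sqrt(51) = [7; (7, 14)] with period length k = 2.
k is even, so the fundamental solution of x^2 - 51y^2 = 1 is (p_{k-1}, q_{k-1}) = (p_1, q_1); compute convergents through index 1.
Convergents (p_i = a_i*p_{i-1} + p_{i-2}, q_i = a_i*q_{i-1} + q_{i-2} with p_{-2}=0, p_{-1}=1, q_{-2}=1, q_{-1}=0):
  i=0: a_0=7, p_0 = 7*1 + 0 = 7, q_0 = 7*0 + 1 = 1.
  i=1: a_1=7, p_1 = 7*7 + 1 = 50, q_1 = 7*1 + 0 = 7.
Check: 50^2 - 51*7^2 = 2500 - 2499 = 1, so (x, y) = (50, 7) solves the equation, and by the theorem it is the least positive solution.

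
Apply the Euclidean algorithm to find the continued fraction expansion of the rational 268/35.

[7; 1, 1, 1, 11]

Run the Euclidean algorithm on 268 and 35; the successive quotients are the partial quotients a_0, a_1, ... (each step inverts the fractional part left over by the previous one):
  268 = 7*35 + 23, so a_0 = 7.
  35 = 1*23 + 12, so a_1 = 1.
  23 = 1*12 + 11, so a_2 = 1.
  12 = 1*11 + 1, so a_3 = 1.
  11 = 11*1 + 0, so a_4 = 11.
The remainder reaches 0 after 5 divisions, so the expansion has 5 partial quotients, read off in order.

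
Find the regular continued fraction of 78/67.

Run the Euclidean algorithm on 78 and 67; the successive quotients are the partial quotients a_0, a_1, ... (each step inverts the fractional part left over by the previous one):
  78 = 1*67 + 11, so a_0 = 1.
  67 = 6*11 + 1, so a_1 = 6.
  11 = 11*1 + 0, so a_2 = 11.
The remainder reaches 0 after 3 divisions, so the expansion has 3 partial quotients, read off in order.

[1; 6, 11]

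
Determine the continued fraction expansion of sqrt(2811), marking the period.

[53; (53, 106)]

Write x_i = (sqrt(2811) + m_i)/d_i with (m_0, d_0) = (0, 1). a_0 = floor(sqrt(2811)) = 53, since 53^2 = 2809 <= 2811 < 2916 = 54^2.
Iterate m_{i+1} = d_i*a_i - m_i, d_{i+1} = (2811 - m_{i+1}^2)/d_i, a_{i+1} = floor((a_0 + m_{i+1})/d_{i+1}):
  m_1 = 1*53 - 0 = 53, d_1 = (2811 - 53^2)/1 = 2/1 = 2, a_1 = floor((53 + 53)/2) = 53.
  m_2 = 2*53 - 53 = 53, d_2 = (2811 - 53^2)/2 = 2/2 = 1, a_2 = floor((53 + 53)/1) = 106.
  m_3 = 1*106 - 53 = 53, d_3 = (2811 - 53^2)/1 = 2/1 = 2: (m_3, d_3) = (m_1, d_1) = (53, 2), so from here the quotients repeat a_1, a_2; the period length is 2.
Hence the expansion of sqrt(2811) is a_0 = 53 followed by the repeating block 53, 106 (period 2).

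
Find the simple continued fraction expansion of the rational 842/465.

[1; 1, 4, 3, 1, 1, 12]

Run the Euclidean algorithm on 842 and 465; the successive quotients are the partial quotients a_0, a_1, ... (each step inverts the fractional part left over by the previous one):
  842 = 1*465 + 377, so a_0 = 1.
  465 = 1*377 + 88, so a_1 = 1.
  377 = 4*88 + 25, so a_2 = 4.
  88 = 3*25 + 13, so a_3 = 3.
  25 = 1*13 + 12, so a_4 = 1.
  13 = 1*12 + 1, so a_5 = 1.
  12 = 12*1 + 0, so a_6 = 12.
The remainder reaches 0 after 7 divisions, so the expansion has 7 partial quotients, read off in order.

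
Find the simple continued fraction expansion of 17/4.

[4; 4]

Run the Euclidean algorithm on 17 and 4; the successive quotients are the partial quotients a_0, a_1, ... (each step inverts the fractional part left over by the previous one):
  17 = 4*4 + 1, so a_0 = 4.
  4 = 4*1 + 0, so a_1 = 4.
The remainder reaches 0 after 2 divisions, so the expansion has 2 partial quotients, read off in order.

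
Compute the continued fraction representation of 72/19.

Run the Euclidean algorithm on 72 and 19; the successive quotients are the partial quotients a_0, a_1, ... (each step inverts the fractional part left over by the previous one):
  72 = 3*19 + 15, so a_0 = 3.
  19 = 1*15 + 4, so a_1 = 1.
  15 = 3*4 + 3, so a_2 = 3.
  4 = 1*3 + 1, so a_3 = 1.
  3 = 3*1 + 0, so a_4 = 3.
The remainder reaches 0 after 5 divisions, so the expansion has 5 partial quotients, read off in order.

[3; 1, 3, 1, 3]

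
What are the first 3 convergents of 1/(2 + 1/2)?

0/1, 1/2, 2/5

Using the convergent recurrence p_i = a_i*p_{i-1} + p_{i-2}, q_i = a_i*q_{i-1} + q_{i-2} with p_{-2}=0, p_{-1}=1, q_{-2}=1, q_{-1}=0:
  i=0: a_0=0, p_0 = 0*1 + 0 = 0, q_0 = 0*0 + 1 = 1.
  i=1: a_1=2, p_1 = 2*0 + 1 = 1, q_1 = 2*1 + 0 = 2.
  i=2: a_2=2, p_2 = 2*1 + 0 = 2, q_2 = 2*2 + 1 = 5.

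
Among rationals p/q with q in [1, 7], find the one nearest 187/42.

31/7

Expand x = 187/42 as a continued fraction with the Euclidean algorithm:
  187 = 4*42 + 19, so a_0 = 4.
  42 = 2*19 + 4, so a_1 = 2.
  19 = 4*4 + 3, so a_2 = 4.
  4 = 1*3 + 1, so a_3 = 1.
  3 = 3*1 + 0, so a_4 = 3.
so x = [4; 2, 4, 1, 3].
Convergents (p_i = a_i*p_{i-1} + p_{i-2}, q_i = a_i*q_{i-1} + q_{i-2} with p_{-2}=0, p_{-1}=1, q_{-2}=1, q_{-1}=0), until the denominator exceeds 7:
  i=0: a_0=4, p_0 = 4*1 + 0 = 4, q_0 = 4*0 + 1 = 1.
  i=1: a_1=2, p_1 = 2*4 + 1 = 9, q_1 = 2*1 + 0 = 2.
  i=2: a_2=4, p_2 = 4*9 + 4 = 40, q_2 = 4*2 + 1 = 9.
q_2 = 9 > 7, so the last convergent with denominator <= 7 is p_1/q_1 = 9/2.
The closest fraction with denominator <= 7 is either p_1/q_1 or the intermediate fraction (k*p_1 + p_0)/(k*q_1 + q_0) with the largest k >= 1 whose denominator stays <= 7; these approach x as k grows, and every other convergent or intermediate fraction in range is farther away.
Largest k: floor((7 - q_0)/q_1) = floor((7 - 1)/2) = 3.
That gives (3*9 + 4)/(3*2 + 1) = 31/7.
Compare the errors: |x - 9/2| = |187*2 - 9*42|/(42*2) = 4/84, and |x - 31/7| = |187*7 - 31*42|/(42*7) = 7/294.
Cross-multiplying, 7*84 = 588 < 1176 = 4*294, so 7/294 is smaller: the intermediate fraction 31/7 is closer to x than 9/2.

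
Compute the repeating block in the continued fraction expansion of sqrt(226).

Write x_i = (sqrt(226) + m_i)/d_i with (m_0, d_0) = (0, 1). a_0 = floor(sqrt(226)) = 15, since 15^2 = 225 <= 226 < 256 = 16^2.
Iterate m_{i+1} = d_i*a_i - m_i, d_{i+1} = (226 - m_{i+1}^2)/d_i, a_{i+1} = floor((a_0 + m_{i+1})/d_{i+1}):
  m_1 = 1*15 - 0 = 15, d_1 = (226 - 15^2)/1 = 1/1 = 1, a_1 = floor((15 + 15)/1) = 30.
  m_2 = 1*30 - 15 = 15, d_2 = (226 - 15^2)/1 = 1/1 = 1: (m_2, d_2) = (m_1, d_1) = (15, 1), so from here the quotient a_1 repeats; the period length is 1.
Hence the expansion of sqrt(226) is a_0 = 15 followed by the repeating block 30 (period 1).

[15; (30)]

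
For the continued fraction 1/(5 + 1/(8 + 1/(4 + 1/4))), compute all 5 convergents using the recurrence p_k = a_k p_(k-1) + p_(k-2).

Using the convergent recurrence p_i = a_i*p_{i-1} + p_{i-2}, q_i = a_i*q_{i-1} + q_{i-2} with p_{-2}=0, p_{-1}=1, q_{-2}=1, q_{-1}=0:
  i=0: a_0=0, p_0 = 0*1 + 0 = 0, q_0 = 0*0 + 1 = 1.
  i=1: a_1=5, p_1 = 5*0 + 1 = 1, q_1 = 5*1 + 0 = 5.
  i=2: a_2=8, p_2 = 8*1 + 0 = 8, q_2 = 8*5 + 1 = 41.
  i=3: a_3=4, p_3 = 4*8 + 1 = 33, q_3 = 4*41 + 5 = 169.
  i=4: a_4=4, p_4 = 4*33 + 8 = 140, q_4 = 4*169 + 41 = 717.

0/1, 1/5, 8/41, 33/169, 140/717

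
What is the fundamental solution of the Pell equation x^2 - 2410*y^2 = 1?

First expand sqrt(2410) as a continued fraction. With x_i = (sqrt(2410) + m_i)/d_i and (m_0, d_0) = (0, 1): a_0 = floor(sqrt(2410)) = 49, since 49^2 = 2401 <= 2410 < 2500 = 50^2.
Iterate m_{i+1} = d_i*a_i - m_i, d_{i+1} = (2410 - m_{i+1}^2)/d_i, a_{i+1} = floor((a_0 + m_{i+1})/d_{i+1}):
  m_1 = 1*49 - 0 = 49, d_1 = (2410 - 49^2)/1 = 9/1 = 9, a_1 = floor((49 + 49)/9) = 10.
  m_2 = 9*10 - 49 = 41, d_2 = (2410 - 41^2)/9 = 729/9 = 81, a_2 = floor((49 + 41)/81) = 1.
  m_3 = 81*1 - 41 = 40, d_3 = (2410 - 40^2)/81 = 810/81 = 10, a_3 = floor((49 + 40)/10) = 8.
  m_4 = 10*8 - 40 = 40, d_4 = (2410 - 40^2)/10 = 810/10 = 81, a_4 = floor((49 + 40)/81) = 1.
  m_5 = 81*1 - 40 = 41, d_5 = (2410 - 41^2)/81 = 729/81 = 9, a_5 = floor((49 + 41)/9) = 10.
  m_6 = 9*10 - 41 = 49, d_6 = (2410 - 49^2)/9 = 9/9 = 1, a_6 = floor((49 + 49)/1) = 98.
  m_7 = 1*98 - 49 = 49, d_7 = (2410 - 49^2)/1 = 9/1 = 9: (m_7, d_7) = (m_1, d_1) = (49, 9), so from here the quotients repeat a_1, ..., a_6; the period length is 6.
So sqrt(2410) = [49; (10, 1, 8, 1, 10, 98)] with period length k = 6.
k is even, so the fundamental solution of x^2 - 2410y^2 = 1 is (p_{k-1}, q_{k-1}) = (p_5, q_5); compute convergents through index 5.
Convergents (p_i = a_i*p_{i-1} + p_{i-2}, q_i = a_i*q_{i-1} + q_{i-2} with p_{-2}=0, p_{-1}=1, q_{-2}=1, q_{-1}=0):
  i=0: a_0=49, p_0 = 49*1 + 0 = 49, q_0 = 49*0 + 1 = 1.
  i=1: a_1=10, p_1 = 10*49 + 1 = 491, q_1 = 10*1 + 0 = 10.
  i=2: a_2=1, p_2 = 1*491 + 49 = 540, q_2 = 1*10 + 1 = 11.
  i=3: a_3=8, p_3 = 8*540 + 491 = 4811, q_3 = 8*11 + 10 = 98.
  i=4: a_4=1, p_4 = 1*4811 + 540 = 5351, q_4 = 1*98 + 11 = 109.
  i=5: a_5=10, p_5 = 10*5351 + 4811 = 58321, q_5 = 10*109 + 98 = 1188.
Check: 58321^2 - 2410*1188^2 = 3401339041 - 3401339040 = 1, so (x, y) = (58321, 1188) solves the equation, and by the theorem it is the least positive solution.

(x, y) = (58321, 1188)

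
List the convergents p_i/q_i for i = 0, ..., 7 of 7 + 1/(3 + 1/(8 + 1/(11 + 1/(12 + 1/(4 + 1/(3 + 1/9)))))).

Using the convergent recurrence p_i = a_i*p_{i-1} + p_{i-2}, q_i = a_i*q_{i-1} + q_{i-2} with p_{-2}=0, p_{-1}=1, q_{-2}=1, q_{-1}=0:
  i=0: a_0=7, p_0 = 7*1 + 0 = 7, q_0 = 7*0 + 1 = 1.
  i=1: a_1=3, p_1 = 3*7 + 1 = 22, q_1 = 3*1 + 0 = 3.
  i=2: a_2=8, p_2 = 8*22 + 7 = 183, q_2 = 8*3 + 1 = 25.
  i=3: a_3=11, p_3 = 11*183 + 22 = 2035, q_3 = 11*25 + 3 = 278.
  i=4: a_4=12, p_4 = 12*2035 + 183 = 24603, q_4 = 12*278 + 25 = 3361.
  i=5: a_5=4, p_5 = 4*24603 + 2035 = 100447, q_5 = 4*3361 + 278 = 13722.
  i=6: a_6=3, p_6 = 3*100447 + 24603 = 325944, q_6 = 3*13722 + 3361 = 44527.
  i=7: a_7=9, p_7 = 9*325944 + 100447 = 3033943, q_7 = 9*44527 + 13722 = 414465.

7/1, 22/3, 183/25, 2035/278, 24603/3361, 100447/13722, 325944/44527, 3033943/414465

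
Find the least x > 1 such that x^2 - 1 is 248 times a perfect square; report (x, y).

First expand sqrt(248) as a continued fraction. With x_i = (sqrt(248) + m_i)/d_i and (m_0, d_0) = (0, 1): a_0 = floor(sqrt(248)) = 15, since 15^2 = 225 <= 248 < 256 = 16^2.
Iterate m_{i+1} = d_i*a_i - m_i, d_{i+1} = (248 - m_{i+1}^2)/d_i, a_{i+1} = floor((a_0 + m_{i+1})/d_{i+1}):
  m_1 = 1*15 - 0 = 15, d_1 = (248 - 15^2)/1 = 23/1 = 23, a_1 = floor((15 + 15)/23) = 1.
  m_2 = 23*1 - 15 = 8, d_2 = (248 - 8^2)/23 = 184/23 = 8, a_2 = floor((15 + 8)/8) = 2.
  m_3 = 8*2 - 8 = 8, d_3 = (248 - 8^2)/8 = 184/8 = 23, a_3 = floor((15 + 8)/23) = 1.
  m_4 = 23*1 - 8 = 15, d_4 = (248 - 15^2)/23 = 23/23 = 1, a_4 = floor((15 + 15)/1) = 30.
  m_5 = 1*30 - 15 = 15, d_5 = (248 - 15^2)/1 = 23/1 = 23: (m_5, d_5) = (m_1, d_1) = (15, 23), so from here the quotients repeat a_1, ..., a_4; the period length is 4.
So sqrt(248) = [15; (1, 2, 1, 30)] with period length k = 4.
k is even, so the fundamental solution of x^2 - 248y^2 = 1 is (p_{k-1}, q_{k-1}) = (p_3, q_3); compute convergents through index 3.
Convergents (p_i = a_i*p_{i-1} + p_{i-2}, q_i = a_i*q_{i-1} + q_{i-2} with p_{-2}=0, p_{-1}=1, q_{-2}=1, q_{-1}=0):
  i=0: a_0=15, p_0 = 15*1 + 0 = 15, q_0 = 15*0 + 1 = 1.
  i=1: a_1=1, p_1 = 1*15 + 1 = 16, q_1 = 1*1 + 0 = 1.
  i=2: a_2=2, p_2 = 2*16 + 15 = 47, q_2 = 2*1 + 1 = 3.
  i=3: a_3=1, p_3 = 1*47 + 16 = 63, q_3 = 1*3 + 1 = 4.
Check: 63^2 - 248*4^2 = 3969 - 3968 = 1, so (x, y) = (63, 4) solves the equation, and by the theorem it is the least positive solution.

(x, y) = (63, 4)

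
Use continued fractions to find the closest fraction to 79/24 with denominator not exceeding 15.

23/7

Expand x = 79/24 as a continued fraction with the Euclidean algorithm:
  79 = 3*24 + 7, so a_0 = 3.
  24 = 3*7 + 3, so a_1 = 3.
  7 = 2*3 + 1, so a_2 = 2.
  3 = 3*1 + 0, so a_3 = 3.
so x = [3; 3, 2, 3].
Convergents (p_i = a_i*p_{i-1} + p_{i-2}, q_i = a_i*q_{i-1} + q_{i-2} with p_{-2}=0, p_{-1}=1, q_{-2}=1, q_{-1}=0), until the denominator exceeds 15:
  i=0: a_0=3, p_0 = 3*1 + 0 = 3, q_0 = 3*0 + 1 = 1.
  i=1: a_1=3, p_1 = 3*3 + 1 = 10, q_1 = 3*1 + 0 = 3.
  i=2: a_2=2, p_2 = 2*10 + 3 = 23, q_2 = 2*3 + 1 = 7.
  i=3: a_3=3, p_3 = 3*23 + 10 = 79, q_3 = 3*7 + 3 = 24.
q_3 = 24 > 15, so the last convergent with denominator <= 15 is p_2/q_2 = 23/7.
The closest fraction with denominator <= 15 is either p_2/q_2 or the intermediate fraction (k*p_2 + p_1)/(k*q_2 + q_1) with the largest k >= 1 whose denominator stays <= 15; these approach x as k grows, and every other convergent or intermediate fraction in range is farther away.
Largest k: floor((15 - q_1)/q_2) = floor((15 - 3)/7) = 1.
That gives (1*23 + 10)/(1*7 + 3) = 33/10.
Compare the errors: |x - 23/7| = |79*7 - 23*24|/(24*7) = 1/168, and |x - 33/10| = |79*10 - 33*24|/(24*10) = 2/240.
Cross-multiplying, 1*240 = 240 < 336 = 2*168, so 1/168 is smaller: the convergent 23/7 is closer to x than 33/10.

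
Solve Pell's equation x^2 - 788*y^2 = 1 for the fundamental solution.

First expand sqrt(788) as a continued fraction. With x_i = (sqrt(788) + m_i)/d_i and (m_0, d_0) = (0, 1): a_0 = floor(sqrt(788)) = 28, since 28^2 = 784 <= 788 < 841 = 29^2.
Iterate m_{i+1} = d_i*a_i - m_i, d_{i+1} = (788 - m_{i+1}^2)/d_i, a_{i+1} = floor((a_0 + m_{i+1})/d_{i+1}):
  m_1 = 1*28 - 0 = 28, d_1 = (788 - 28^2)/1 = 4/1 = 4, a_1 = floor((28 + 28)/4) = 14.
  m_2 = 4*14 - 28 = 28, d_2 = (788 - 28^2)/4 = 4/4 = 1, a_2 = floor((28 + 28)/1) = 56.
  m_3 = 1*56 - 28 = 28, d_3 = (788 - 28^2)/1 = 4/1 = 4: (m_3, d_3) = (m_1, d_1) = (28, 4), so from here the quotients repeat a_1, a_2; the period length is 2.
So sqrt(788) = [28; (14, 56)] with period length k = 2.
k is even, so the fundamental solution of x^2 - 788y^2 = 1 is (p_{k-1}, q_{k-1}) = (p_1, q_1); compute convergents through index 1.
Convergents (p_i = a_i*p_{i-1} + p_{i-2}, q_i = a_i*q_{i-1} + q_{i-2} with p_{-2}=0, p_{-1}=1, q_{-2}=1, q_{-1}=0):
  i=0: a_0=28, p_0 = 28*1 + 0 = 28, q_0 = 28*0 + 1 = 1.
  i=1: a_1=14, p_1 = 14*28 + 1 = 393, q_1 = 14*1 + 0 = 14.
Check: 393^2 - 788*14^2 = 154449 - 154448 = 1, so (x, y) = (393, 14) solves the equation, and by the theorem it is the least positive solution.

(x, y) = (393, 14)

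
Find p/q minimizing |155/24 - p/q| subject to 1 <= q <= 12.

Expand x = 155/24 as a continued fraction with the Euclidean algorithm:
  155 = 6*24 + 11, so a_0 = 6.
  24 = 2*11 + 2, so a_1 = 2.
  11 = 5*2 + 1, so a_2 = 5.
  2 = 2*1 + 0, so a_3 = 2.
so x = [6; 2, 5, 2].
Convergents (p_i = a_i*p_{i-1} + p_{i-2}, q_i = a_i*q_{i-1} + q_{i-2} with p_{-2}=0, p_{-1}=1, q_{-2}=1, q_{-1}=0), until the denominator exceeds 12:
  i=0: a_0=6, p_0 = 6*1 + 0 = 6, q_0 = 6*0 + 1 = 1.
  i=1: a_1=2, p_1 = 2*6 + 1 = 13, q_1 = 2*1 + 0 = 2.
  i=2: a_2=5, p_2 = 5*13 + 6 = 71, q_2 = 5*2 + 1 = 11.
  i=3: a_3=2, p_3 = 2*71 + 13 = 155, q_3 = 2*11 + 2 = 24.
q_3 = 24 > 12, so the last convergent with denominator <= 12 is p_2/q_2 = 71/11.
The closest fraction with denominator <= 12 is either p_2/q_2 or the intermediate fraction (k*p_2 + p_1)/(k*q_2 + q_1) with the largest k >= 1 whose denominator stays <= 12; these approach x as k grows, and every other convergent or intermediate fraction in range is farther away.
Largest k: floor((12 - q_1)/q_2) = floor((12 - 2)/11) = 0.
Since k = 0, no intermediate fraction beyond p_2/q_2 has denominator <= 12, so the convergent 71/11 is the closest (its error is |155*11 - 71*24|/(24*11) = 1/264).

71/11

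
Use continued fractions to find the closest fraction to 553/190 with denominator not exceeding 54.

Expand x = 553/190 as a continued fraction with the Euclidean algorithm:
  553 = 2*190 + 173, so a_0 = 2.
  190 = 1*173 + 17, so a_1 = 1.
  173 = 10*17 + 3, so a_2 = 10.
  17 = 5*3 + 2, so a_3 = 5.
  3 = 1*2 + 1, so a_4 = 1.
  2 = 2*1 + 0, so a_5 = 2.
so x = [2; 1, 10, 5, 1, 2].
Convergents (p_i = a_i*p_{i-1} + p_{i-2}, q_i = a_i*q_{i-1} + q_{i-2} with p_{-2}=0, p_{-1}=1, q_{-2}=1, q_{-1}=0), until the denominator exceeds 54:
  i=0: a_0=2, p_0 = 2*1 + 0 = 2, q_0 = 2*0 + 1 = 1.
  i=1: a_1=1, p_1 = 1*2 + 1 = 3, q_1 = 1*1 + 0 = 1.
  i=2: a_2=10, p_2 = 10*3 + 2 = 32, q_2 = 10*1 + 1 = 11.
  i=3: a_3=5, p_3 = 5*32 + 3 = 163, q_3 = 5*11 + 1 = 56.
q_3 = 56 > 54, so the last convergent with denominator <= 54 is p_2/q_2 = 32/11.
The closest fraction with denominator <= 54 is either p_2/q_2 or the intermediate fraction (k*p_2 + p_1)/(k*q_2 + q_1) with the largest k >= 1 whose denominator stays <= 54; these approach x as k grows, and every other convergent or intermediate fraction in range is farther away.
Largest k: floor((54 - q_1)/q_2) = floor((54 - 1)/11) = 4.
That gives (4*32 + 3)/(4*11 + 1) = 131/45.
Compare the errors: |x - 32/11| = |553*11 - 32*190|/(190*11) = 3/2090, and |x - 131/45| = |553*45 - 131*190|/(190*45) = 5/8550.
Cross-multiplying, 5*2090 = 10450 < 25650 = 3*8550, so 5/8550 is smaller: the intermediate fraction 131/45 is closer to x than 32/11.

131/45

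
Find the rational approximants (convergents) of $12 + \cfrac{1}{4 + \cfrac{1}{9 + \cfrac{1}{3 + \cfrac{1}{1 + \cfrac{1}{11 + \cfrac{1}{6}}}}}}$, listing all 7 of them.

12/1, 49/4, 453/37, 1408/115, 1861/152, 21879/1787, 133135/10874

Using the convergent recurrence p_i = a_i*p_{i-1} + p_{i-2}, q_i = a_i*q_{i-1} + q_{i-2} with p_{-2}=0, p_{-1}=1, q_{-2}=1, q_{-1}=0:
  i=0: a_0=12, p_0 = 12*1 + 0 = 12, q_0 = 12*0 + 1 = 1.
  i=1: a_1=4, p_1 = 4*12 + 1 = 49, q_1 = 4*1 + 0 = 4.
  i=2: a_2=9, p_2 = 9*49 + 12 = 453, q_2 = 9*4 + 1 = 37.
  i=3: a_3=3, p_3 = 3*453 + 49 = 1408, q_3 = 3*37 + 4 = 115.
  i=4: a_4=1, p_4 = 1*1408 + 453 = 1861, q_4 = 1*115 + 37 = 152.
  i=5: a_5=11, p_5 = 11*1861 + 1408 = 21879, q_5 = 11*152 + 115 = 1787.
  i=6: a_6=6, p_6 = 6*21879 + 1861 = 133135, q_6 = 6*1787 + 152 = 10874.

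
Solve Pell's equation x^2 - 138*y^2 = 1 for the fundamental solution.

(x, y) = (47, 4)

First expand sqrt(138) as a continued fraction. With x_i = (sqrt(138) + m_i)/d_i and (m_0, d_0) = (0, 1): a_0 = floor(sqrt(138)) = 11, since 11^2 = 121 <= 138 < 144 = 12^2.
Iterate m_{i+1} = d_i*a_i - m_i, d_{i+1} = (138 - m_{i+1}^2)/d_i, a_{i+1} = floor((a_0 + m_{i+1})/d_{i+1}):
  m_1 = 1*11 - 0 = 11, d_1 = (138 - 11^2)/1 = 17/1 = 17, a_1 = floor((11 + 11)/17) = 1.
  m_2 = 17*1 - 11 = 6, d_2 = (138 - 6^2)/17 = 102/17 = 6, a_2 = floor((11 + 6)/6) = 2.
  m_3 = 6*2 - 6 = 6, d_3 = (138 - 6^2)/6 = 102/6 = 17, a_3 = floor((11 + 6)/17) = 1.
  m_4 = 17*1 - 6 = 11, d_4 = (138 - 11^2)/17 = 17/17 = 1, a_4 = floor((11 + 11)/1) = 22.
  m_5 = 1*22 - 11 = 11, d_5 = (138 - 11^2)/1 = 17/1 = 17: (m_5, d_5) = (m_1, d_1) = (11, 17), so from here the quotients repeat a_1, ..., a_4; the period length is 4.
So sqrt(138) = [11; (1, 2, 1, 22)] with period length k = 4.
k is even, so the fundamental solution of x^2 - 138y^2 = 1 is (p_{k-1}, q_{k-1}) = (p_3, q_3); compute convergents through index 3.
Convergents (p_i = a_i*p_{i-1} + p_{i-2}, q_i = a_i*q_{i-1} + q_{i-2} with p_{-2}=0, p_{-1}=1, q_{-2}=1, q_{-1}=0):
  i=0: a_0=11, p_0 = 11*1 + 0 = 11, q_0 = 11*0 + 1 = 1.
  i=1: a_1=1, p_1 = 1*11 + 1 = 12, q_1 = 1*1 + 0 = 1.
  i=2: a_2=2, p_2 = 2*12 + 11 = 35, q_2 = 2*1 + 1 = 3.
  i=3: a_3=1, p_3 = 1*35 + 12 = 47, q_3 = 1*3 + 1 = 4.
Check: 47^2 - 138*4^2 = 2209 - 2208 = 1, so (x, y) = (47, 4) solves the equation, and by the theorem it is the least positive solution.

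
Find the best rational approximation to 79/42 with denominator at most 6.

11/6

Expand x = 79/42 as a continued fraction with the Euclidean algorithm:
  79 = 1*42 + 37, so a_0 = 1.
  42 = 1*37 + 5, so a_1 = 1.
  37 = 7*5 + 2, so a_2 = 7.
  5 = 2*2 + 1, so a_3 = 2.
  2 = 2*1 + 0, so a_4 = 2.
so x = [1; 1, 7, 2, 2].
Convergents (p_i = a_i*p_{i-1} + p_{i-2}, q_i = a_i*q_{i-1} + q_{i-2} with p_{-2}=0, p_{-1}=1, q_{-2}=1, q_{-1}=0), until the denominator exceeds 6:
  i=0: a_0=1, p_0 = 1*1 + 0 = 1, q_0 = 1*0 + 1 = 1.
  i=1: a_1=1, p_1 = 1*1 + 1 = 2, q_1 = 1*1 + 0 = 1.
  i=2: a_2=7, p_2 = 7*2 + 1 = 15, q_2 = 7*1 + 1 = 8.
q_2 = 8 > 6, so the last convergent with denominator <= 6 is p_1/q_1 = 2/1.
The closest fraction with denominator <= 6 is either p_1/q_1 or the intermediate fraction (k*p_1 + p_0)/(k*q_1 + q_0) with the largest k >= 1 whose denominator stays <= 6; these approach x as k grows, and every other convergent or intermediate fraction in range is farther away.
Largest k: floor((6 - q_0)/q_1) = floor((6 - 1)/1) = 5.
That gives (5*2 + 1)/(5*1 + 1) = 11/6.
Compare the errors: |x - 2/1| = |79*1 - 2*42|/(42*1) = 5/42, and |x - 11/6| = |79*6 - 11*42|/(42*6) = 12/252.
Cross-multiplying, 12*42 = 504 < 1260 = 5*252, so 12/252 is smaller: the intermediate fraction 11/6 is closer to x than 2/1.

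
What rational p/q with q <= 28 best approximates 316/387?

Expand x = 316/387 as a continued fraction with the Euclidean algorithm:
  316 = 0*387 + 316, so a_0 = 0.
  387 = 1*316 + 71, so a_1 = 1.
  316 = 4*71 + 32, so a_2 = 4.
  71 = 2*32 + 7, so a_3 = 2.
  32 = 4*7 + 4, so a_4 = 4.
  7 = 1*4 + 3, so a_5 = 1.
  4 = 1*3 + 1, so a_6 = 1.
  3 = 3*1 + 0, so a_7 = 3.
so x = [0; 1, 4, 2, 4, 1, 1, 3].
Convergents (p_i = a_i*p_{i-1} + p_{i-2}, q_i = a_i*q_{i-1} + q_{i-2} with p_{-2}=0, p_{-1}=1, q_{-2}=1, q_{-1}=0), until the denominator exceeds 28:
  i=0: a_0=0, p_0 = 0*1 + 0 = 0, q_0 = 0*0 + 1 = 1.
  i=1: a_1=1, p_1 = 1*0 + 1 = 1, q_1 = 1*1 + 0 = 1.
  i=2: a_2=4, p_2 = 4*1 + 0 = 4, q_2 = 4*1 + 1 = 5.
  i=3: a_3=2, p_3 = 2*4 + 1 = 9, q_3 = 2*5 + 1 = 11.
  i=4: a_4=4, p_4 = 4*9 + 4 = 40, q_4 = 4*11 + 5 = 49.
q_4 = 49 > 28, so the last convergent with denominator <= 28 is p_3/q_3 = 9/11.
The closest fraction with denominator <= 28 is either p_3/q_3 or the intermediate fraction (k*p_3 + p_2)/(k*q_3 + q_2) with the largest k >= 1 whose denominator stays <= 28; these approach x as k grows, and every other convergent or intermediate fraction in range is farther away.
Largest k: floor((28 - q_2)/q_3) = floor((28 - 5)/11) = 2.
That gives (2*9 + 4)/(2*11 + 5) = 22/27.
Compare the errors: |x - 9/11| = |316*11 - 9*387|/(387*11) = 7/4257, and |x - 22/27| = |316*27 - 22*387|/(387*27) = 18/10449.
Cross-multiplying, 7*10449 = 73143 < 76626 = 18*4257, so 7/4257 is smaller: the convergent 9/11 is closer to x than 22/27.

9/11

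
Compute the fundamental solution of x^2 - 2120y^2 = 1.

(x, y) = (1059, 23)

First expand sqrt(2120) as a continued fraction. With x_i = (sqrt(2120) + m_i)/d_i and (m_0, d_0) = (0, 1): a_0 = floor(sqrt(2120)) = 46, since 46^2 = 2116 <= 2120 < 2209 = 47^2.
Iterate m_{i+1} = d_i*a_i - m_i, d_{i+1} = (2120 - m_{i+1}^2)/d_i, a_{i+1} = floor((a_0 + m_{i+1})/d_{i+1}):
  m_1 = 1*46 - 0 = 46, d_1 = (2120 - 46^2)/1 = 4/1 = 4, a_1 = floor((46 + 46)/4) = 23.
  m_2 = 4*23 - 46 = 46, d_2 = (2120 - 46^2)/4 = 4/4 = 1, a_2 = floor((46 + 46)/1) = 92.
  m_3 = 1*92 - 46 = 46, d_3 = (2120 - 46^2)/1 = 4/1 = 4: (m_3, d_3) = (m_1, d_1) = (46, 4), so from here the quotients repeat a_1, a_2; the period length is 2.
So sqrt(2120) = [46; (23, 92)] with period length k = 2.
k is even, so the fundamental solution of x^2 - 2120y^2 = 1 is (p_{k-1}, q_{k-1}) = (p_1, q_1); compute convergents through index 1.
Convergents (p_i = a_i*p_{i-1} + p_{i-2}, q_i = a_i*q_{i-1} + q_{i-2} with p_{-2}=0, p_{-1}=1, q_{-2}=1, q_{-1}=0):
  i=0: a_0=46, p_0 = 46*1 + 0 = 46, q_0 = 46*0 + 1 = 1.
  i=1: a_1=23, p_1 = 23*46 + 1 = 1059, q_1 = 23*1 + 0 = 23.
Check: 1059^2 - 2120*23^2 = 1121481 - 1121480 = 1, so (x, y) = (1059, 23) solves the equation, and by the theorem it is the least positive solution.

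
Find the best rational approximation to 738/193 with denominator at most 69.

65/17

Expand x = 738/193 as a continued fraction with the Euclidean algorithm:
  738 = 3*193 + 159, so a_0 = 3.
  193 = 1*159 + 34, so a_1 = 1.
  159 = 4*34 + 23, so a_2 = 4.
  34 = 1*23 + 11, so a_3 = 1.
  23 = 2*11 + 1, so a_4 = 2.
  11 = 11*1 + 0, so a_5 = 11.
so x = [3; 1, 4, 1, 2, 11].
Convergents (p_i = a_i*p_{i-1} + p_{i-2}, q_i = a_i*q_{i-1} + q_{i-2} with p_{-2}=0, p_{-1}=1, q_{-2}=1, q_{-1}=0), until the denominator exceeds 69:
  i=0: a_0=3, p_0 = 3*1 + 0 = 3, q_0 = 3*0 + 1 = 1.
  i=1: a_1=1, p_1 = 1*3 + 1 = 4, q_1 = 1*1 + 0 = 1.
  i=2: a_2=4, p_2 = 4*4 + 3 = 19, q_2 = 4*1 + 1 = 5.
  i=3: a_3=1, p_3 = 1*19 + 4 = 23, q_3 = 1*5 + 1 = 6.
  i=4: a_4=2, p_4 = 2*23 + 19 = 65, q_4 = 2*6 + 5 = 17.
  i=5: a_5=11, p_5 = 11*65 + 23 = 738, q_5 = 11*17 + 6 = 193.
q_5 = 193 > 69, so the last convergent with denominator <= 69 is p_4/q_4 = 65/17.
The closest fraction with denominator <= 69 is either p_4/q_4 or the intermediate fraction (k*p_4 + p_3)/(k*q_4 + q_3) with the largest k >= 1 whose denominator stays <= 69; these approach x as k grows, and every other convergent or intermediate fraction in range is farther away.
Largest k: floor((69 - q_3)/q_4) = floor((69 - 6)/17) = 3.
That gives (3*65 + 23)/(3*17 + 6) = 218/57.
Compare the errors: |x - 65/17| = |738*17 - 65*193|/(193*17) = 1/3281, and |x - 218/57| = |738*57 - 218*193|/(193*57) = 8/11001.
Cross-multiplying, 1*11001 = 11001 < 26248 = 8*3281, so 1/3281 is smaller: the convergent 65/17 is closer to x than 218/57.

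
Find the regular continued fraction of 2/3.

[0; 1, 2]

Run the Euclidean algorithm on 2 and 3; the successive quotients are the partial quotients a_0, a_1, ... (each step inverts the fractional part left over by the previous one):
  2 = 0*3 + 2, so a_0 = 0.
  3 = 1*2 + 1, so a_1 = 1.
  2 = 2*1 + 0, so a_2 = 2.
The remainder reaches 0 after 3 divisions, so the expansion has 3 partial quotients, read off in order.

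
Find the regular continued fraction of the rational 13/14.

Run the Euclidean algorithm on 13 and 14; the successive quotients are the partial quotients a_0, a_1, ... (each step inverts the fractional part left over by the previous one):
  13 = 0*14 + 13, so a_0 = 0.
  14 = 1*13 + 1, so a_1 = 1.
  13 = 13*1 + 0, so a_2 = 13.
The remainder reaches 0 after 3 divisions, so the expansion has 3 partial quotients, read off in order.

[0; 1, 13]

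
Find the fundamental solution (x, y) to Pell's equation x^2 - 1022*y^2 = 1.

First expand sqrt(1022) as a continued fraction. With x_i = (sqrt(1022) + m_i)/d_i and (m_0, d_0) = (0, 1): a_0 = floor(sqrt(1022)) = 31, since 31^2 = 961 <= 1022 < 1024 = 32^2.
Iterate m_{i+1} = d_i*a_i - m_i, d_{i+1} = (1022 - m_{i+1}^2)/d_i, a_{i+1} = floor((a_0 + m_{i+1})/d_{i+1}):
  m_1 = 1*31 - 0 = 31, d_1 = (1022 - 31^2)/1 = 61/1 = 61, a_1 = floor((31 + 31)/61) = 1.
  m_2 = 61*1 - 31 = 30, d_2 = (1022 - 30^2)/61 = 122/61 = 2, a_2 = floor((31 + 30)/2) = 30.
  m_3 = 2*30 - 30 = 30, d_3 = (1022 - 30^2)/2 = 122/2 = 61, a_3 = floor((31 + 30)/61) = 1.
  m_4 = 61*1 - 30 = 31, d_4 = (1022 - 31^2)/61 = 61/61 = 1, a_4 = floor((31 + 31)/1) = 62.
  m_5 = 1*62 - 31 = 31, d_5 = (1022 - 31^2)/1 = 61/1 = 61: (m_5, d_5) = (m_1, d_1) = (31, 61), so from here the quotients repeat a_1, ..., a_4; the period length is 4.
So sqrt(1022) = [31; (1, 30, 1, 62)] with period length k = 4.
k is even, so the fundamental solution of x^2 - 1022y^2 = 1 is (p_{k-1}, q_{k-1}) = (p_3, q_3); compute convergents through index 3.
Convergents (p_i = a_i*p_{i-1} + p_{i-2}, q_i = a_i*q_{i-1} + q_{i-2} with p_{-2}=0, p_{-1}=1, q_{-2}=1, q_{-1}=0):
  i=0: a_0=31, p_0 = 31*1 + 0 = 31, q_0 = 31*0 + 1 = 1.
  i=1: a_1=1, p_1 = 1*31 + 1 = 32, q_1 = 1*1 + 0 = 1.
  i=2: a_2=30, p_2 = 30*32 + 31 = 991, q_2 = 30*1 + 1 = 31.
  i=3: a_3=1, p_3 = 1*991 + 32 = 1023, q_3 = 1*31 + 1 = 32.
Check: 1023^2 - 1022*32^2 = 1046529 - 1046528 = 1, so (x, y) = (1023, 32) solves the equation, and by the theorem it is the least positive solution.

(x, y) = (1023, 32)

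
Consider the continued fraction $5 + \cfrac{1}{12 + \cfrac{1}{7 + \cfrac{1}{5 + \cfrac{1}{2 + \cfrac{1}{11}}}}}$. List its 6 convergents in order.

5/1, 61/12, 432/85, 2221/437, 4874/959, 55835/10986

Using the convergent recurrence p_i = a_i*p_{i-1} + p_{i-2}, q_i = a_i*q_{i-1} + q_{i-2} with p_{-2}=0, p_{-1}=1, q_{-2}=1, q_{-1}=0:
  i=0: a_0=5, p_0 = 5*1 + 0 = 5, q_0 = 5*0 + 1 = 1.
  i=1: a_1=12, p_1 = 12*5 + 1 = 61, q_1 = 12*1 + 0 = 12.
  i=2: a_2=7, p_2 = 7*61 + 5 = 432, q_2 = 7*12 + 1 = 85.
  i=3: a_3=5, p_3 = 5*432 + 61 = 2221, q_3 = 5*85 + 12 = 437.
  i=4: a_4=2, p_4 = 2*2221 + 432 = 4874, q_4 = 2*437 + 85 = 959.
  i=5: a_5=11, p_5 = 11*4874 + 2221 = 55835, q_5 = 11*959 + 437 = 10986.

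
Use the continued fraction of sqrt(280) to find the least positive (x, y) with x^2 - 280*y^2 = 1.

First expand sqrt(280) as a continued fraction. With x_i = (sqrt(280) + m_i)/d_i and (m_0, d_0) = (0, 1): a_0 = floor(sqrt(280)) = 16, since 16^2 = 256 <= 280 < 289 = 17^2.
Iterate m_{i+1} = d_i*a_i - m_i, d_{i+1} = (280 - m_{i+1}^2)/d_i, a_{i+1} = floor((a_0 + m_{i+1})/d_{i+1}):
  m_1 = 1*16 - 0 = 16, d_1 = (280 - 16^2)/1 = 24/1 = 24, a_1 = floor((16 + 16)/24) = 1.
  m_2 = 24*1 - 16 = 8, d_2 = (280 - 8^2)/24 = 216/24 = 9, a_2 = floor((16 + 8)/9) = 2.
  m_3 = 9*2 - 8 = 10, d_3 = (280 - 10^2)/9 = 180/9 = 20, a_3 = floor((16 + 10)/20) = 1.
  m_4 = 20*1 - 10 = 10, d_4 = (280 - 10^2)/20 = 180/20 = 9, a_4 = floor((16 + 10)/9) = 2.
  m_5 = 9*2 - 10 = 8, d_5 = (280 - 8^2)/9 = 216/9 = 24, a_5 = floor((16 + 8)/24) = 1.
  m_6 = 24*1 - 8 = 16, d_6 = (280 - 16^2)/24 = 24/24 = 1, a_6 = floor((16 + 16)/1) = 32.
  m_7 = 1*32 - 16 = 16, d_7 = (280 - 16^2)/1 = 24/1 = 24: (m_7, d_7) = (m_1, d_1) = (16, 24), so from here the quotients repeat a_1, ..., a_6; the period length is 6.
So sqrt(280) = [16; (1, 2, 1, 2, 1, 32)] with period length k = 6.
k is even, so the fundamental solution of x^2 - 280y^2 = 1 is (p_{k-1}, q_{k-1}) = (p_5, q_5); compute convergents through index 5.
Convergents (p_i = a_i*p_{i-1} + p_{i-2}, q_i = a_i*q_{i-1} + q_{i-2} with p_{-2}=0, p_{-1}=1, q_{-2}=1, q_{-1}=0):
  i=0: a_0=16, p_0 = 16*1 + 0 = 16, q_0 = 16*0 + 1 = 1.
  i=1: a_1=1, p_1 = 1*16 + 1 = 17, q_1 = 1*1 + 0 = 1.
  i=2: a_2=2, p_2 = 2*17 + 16 = 50, q_2 = 2*1 + 1 = 3.
  i=3: a_3=1, p_3 = 1*50 + 17 = 67, q_3 = 1*3 + 1 = 4.
  i=4: a_4=2, p_4 = 2*67 + 50 = 184, q_4 = 2*4 + 3 = 11.
  i=5: a_5=1, p_5 = 1*184 + 67 = 251, q_5 = 1*11 + 4 = 15.
Check: 251^2 - 280*15^2 = 63001 - 63000 = 1, so (x, y) = (251, 15) solves the equation, and by the theorem it is the least positive solution.

(x, y) = (251, 15)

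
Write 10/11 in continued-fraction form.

Run the Euclidean algorithm on 10 and 11; the successive quotients are the partial quotients a_0, a_1, ... (each step inverts the fractional part left over by the previous one):
  10 = 0*11 + 10, so a_0 = 0.
  11 = 1*10 + 1, so a_1 = 1.
  10 = 10*1 + 0, so a_2 = 10.
The remainder reaches 0 after 3 divisions, so the expansion has 3 partial quotients, read off in order.

[0; 1, 10]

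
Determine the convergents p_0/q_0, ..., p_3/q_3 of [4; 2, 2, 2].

Using the convergent recurrence p_i = a_i*p_{i-1} + p_{i-2}, q_i = a_i*q_{i-1} + q_{i-2} with p_{-2}=0, p_{-1}=1, q_{-2}=1, q_{-1}=0:
  i=0: a_0=4, p_0 = 4*1 + 0 = 4, q_0 = 4*0 + 1 = 1.
  i=1: a_1=2, p_1 = 2*4 + 1 = 9, q_1 = 2*1 + 0 = 2.
  i=2: a_2=2, p_2 = 2*9 + 4 = 22, q_2 = 2*2 + 1 = 5.
  i=3: a_3=2, p_3 = 2*22 + 9 = 53, q_3 = 2*5 + 2 = 12.

4/1, 9/2, 22/5, 53/12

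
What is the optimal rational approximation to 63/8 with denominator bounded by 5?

39/5

Expand x = 63/8 as a continued fraction with the Euclidean algorithm:
  63 = 7*8 + 7, so a_0 = 7.
  8 = 1*7 + 1, so a_1 = 1.
  7 = 7*1 + 0, so a_2 = 7.
so x = [7; 1, 7].
Convergents (p_i = a_i*p_{i-1} + p_{i-2}, q_i = a_i*q_{i-1} + q_{i-2} with p_{-2}=0, p_{-1}=1, q_{-2}=1, q_{-1}=0), until the denominator exceeds 5:
  i=0: a_0=7, p_0 = 7*1 + 0 = 7, q_0 = 7*0 + 1 = 1.
  i=1: a_1=1, p_1 = 1*7 + 1 = 8, q_1 = 1*1 + 0 = 1.
  i=2: a_2=7, p_2 = 7*8 + 7 = 63, q_2 = 7*1 + 1 = 8.
q_2 = 8 > 5, so the last convergent with denominator <= 5 is p_1/q_1 = 8/1.
The closest fraction with denominator <= 5 is either p_1/q_1 or the intermediate fraction (k*p_1 + p_0)/(k*q_1 + q_0) with the largest k >= 1 whose denominator stays <= 5; these approach x as k grows, and every other convergent or intermediate fraction in range is farther away.
Largest k: floor((5 - q_0)/q_1) = floor((5 - 1)/1) = 4.
That gives (4*8 + 7)/(4*1 + 1) = 39/5.
Compare the errors: |x - 8/1| = |63*1 - 8*8|/(8*1) = 1/8, and |x - 39/5| = |63*5 - 39*8|/(8*5) = 3/40.
Cross-multiplying, 3*8 = 24 < 40 = 1*40, so 3/40 is smaller: the intermediate fraction 39/5 is closer to x than 8/1.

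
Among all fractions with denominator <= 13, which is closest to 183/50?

11/3

Expand x = 183/50 as a continued fraction with the Euclidean algorithm:
  183 = 3*50 + 33, so a_0 = 3.
  50 = 1*33 + 17, so a_1 = 1.
  33 = 1*17 + 16, so a_2 = 1.
  17 = 1*16 + 1, so a_3 = 1.
  16 = 16*1 + 0, so a_4 = 16.
so x = [3; 1, 1, 1, 16].
Convergents (p_i = a_i*p_{i-1} + p_{i-2}, q_i = a_i*q_{i-1} + q_{i-2} with p_{-2}=0, p_{-1}=1, q_{-2}=1, q_{-1}=0), until the denominator exceeds 13:
  i=0: a_0=3, p_0 = 3*1 + 0 = 3, q_0 = 3*0 + 1 = 1.
  i=1: a_1=1, p_1 = 1*3 + 1 = 4, q_1 = 1*1 + 0 = 1.
  i=2: a_2=1, p_2 = 1*4 + 3 = 7, q_2 = 1*1 + 1 = 2.
  i=3: a_3=1, p_3 = 1*7 + 4 = 11, q_3 = 1*2 + 1 = 3.
  i=4: a_4=16, p_4 = 16*11 + 7 = 183, q_4 = 16*3 + 2 = 50.
q_4 = 50 > 13, so the last convergent with denominator <= 13 is p_3/q_3 = 11/3.
The closest fraction with denominator <= 13 is either p_3/q_3 or the intermediate fraction (k*p_3 + p_2)/(k*q_3 + q_2) with the largest k >= 1 whose denominator stays <= 13; these approach x as k grows, and every other convergent or intermediate fraction in range is farther away.
Largest k: floor((13 - q_2)/q_3) = floor((13 - 2)/3) = 3.
That gives (3*11 + 7)/(3*3 + 2) = 40/11.
Compare the errors: |x - 11/3| = |183*3 - 11*50|/(50*3) = 1/150, and |x - 40/11| = |183*11 - 40*50|/(50*11) = 13/550.
Cross-multiplying, 1*550 = 550 < 1950 = 13*150, so 1/150 is smaller: the convergent 11/3 is closer to x than 40/11.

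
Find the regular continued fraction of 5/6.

[0; 1, 5]

Run the Euclidean algorithm on 5 and 6; the successive quotients are the partial quotients a_0, a_1, ... (each step inverts the fractional part left over by the previous one):
  5 = 0*6 + 5, so a_0 = 0.
  6 = 1*5 + 1, so a_1 = 1.
  5 = 5*1 + 0, so a_2 = 5.
The remainder reaches 0 after 3 divisions, so the expansion has 3 partial quotients, read off in order.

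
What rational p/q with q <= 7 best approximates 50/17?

Expand x = 50/17 as a continued fraction with the Euclidean algorithm:
  50 = 2*17 + 16, so a_0 = 2.
  17 = 1*16 + 1, so a_1 = 1.
  16 = 16*1 + 0, so a_2 = 16.
so x = [2; 1, 16].
Convergents (p_i = a_i*p_{i-1} + p_{i-2}, q_i = a_i*q_{i-1} + q_{i-2} with p_{-2}=0, p_{-1}=1, q_{-2}=1, q_{-1}=0), until the denominator exceeds 7:
  i=0: a_0=2, p_0 = 2*1 + 0 = 2, q_0 = 2*0 + 1 = 1.
  i=1: a_1=1, p_1 = 1*2 + 1 = 3, q_1 = 1*1 + 0 = 1.
  i=2: a_2=16, p_2 = 16*3 + 2 = 50, q_2 = 16*1 + 1 = 17.
q_2 = 17 > 7, so the last convergent with denominator <= 7 is p_1/q_1 = 3/1.
The closest fraction with denominator <= 7 is either p_1/q_1 or the intermediate fraction (k*p_1 + p_0)/(k*q_1 + q_0) with the largest k >= 1 whose denominator stays <= 7; these approach x as k grows, and every other convergent or intermediate fraction in range is farther away.
Largest k: floor((7 - q_0)/q_1) = floor((7 - 1)/1) = 6.
That gives (6*3 + 2)/(6*1 + 1) = 20/7.
Compare the errors: |x - 3/1| = |50*1 - 3*17|/(17*1) = 1/17, and |x - 20/7| = |50*7 - 20*17|/(17*7) = 10/119.
Cross-multiplying, 1*119 = 119 < 170 = 10*17, so 1/17 is smaller: the convergent 3/1 is closer to x than 20/7.

3/1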